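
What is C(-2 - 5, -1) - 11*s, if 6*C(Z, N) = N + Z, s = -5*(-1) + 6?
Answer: -367/3 ≈ -122.33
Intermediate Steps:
s = 11 (s = 5 + 6 = 11)
C(Z, N) = N/6 + Z/6 (C(Z, N) = (N + Z)/6 = N/6 + Z/6)
C(-2 - 5, -1) - 11*s = ((⅙)*(-1) + (-2 - 5)/6) - 11*11 = (-⅙ + (⅙)*(-7)) - 121 = (-⅙ - 7/6) - 121 = -4/3 - 121 = -367/3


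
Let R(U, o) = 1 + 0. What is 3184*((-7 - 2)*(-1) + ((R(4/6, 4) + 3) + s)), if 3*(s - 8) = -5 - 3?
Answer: 175120/3 ≈ 58373.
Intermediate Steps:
R(U, o) = 1
s = 16/3 (s = 8 + (-5 - 3)/3 = 8 + (⅓)*(-8) = 8 - 8/3 = 16/3 ≈ 5.3333)
3184*((-7 - 2)*(-1) + ((R(4/6, 4) + 3) + s)) = 3184*((-7 - 2)*(-1) + ((1 + 3) + 16/3)) = 3184*(-9*(-1) + (4 + 16/3)) = 3184*(9 + 28/3) = 3184*(55/3) = 175120/3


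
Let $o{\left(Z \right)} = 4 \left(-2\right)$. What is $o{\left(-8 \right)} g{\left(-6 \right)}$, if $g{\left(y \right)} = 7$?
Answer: $-56$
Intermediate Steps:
$o{\left(Z \right)} = -8$
$o{\left(-8 \right)} g{\left(-6 \right)} = \left(-8\right) 7 = -56$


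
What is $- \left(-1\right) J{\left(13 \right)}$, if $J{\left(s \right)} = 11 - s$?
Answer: $-2$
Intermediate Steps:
$- \left(-1\right) J{\left(13 \right)} = - \left(-1\right) \left(11 - 13\right) = - \left(-1\right) \left(-2\right) = \left(-1\right) 2 = -2$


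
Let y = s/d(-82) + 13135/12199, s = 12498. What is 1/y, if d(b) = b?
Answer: -500159/75693016 ≈ -0.0066077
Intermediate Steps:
y = -75693016/500159 (y = 12498/(-82) + 13135/12199 = 12498*(-1/82) + 13135*(1/12199) = -6249/41 + 13135/12199 = -75693016/500159 ≈ -151.34)
1/y = 1/(-75693016/500159) = -500159/75693016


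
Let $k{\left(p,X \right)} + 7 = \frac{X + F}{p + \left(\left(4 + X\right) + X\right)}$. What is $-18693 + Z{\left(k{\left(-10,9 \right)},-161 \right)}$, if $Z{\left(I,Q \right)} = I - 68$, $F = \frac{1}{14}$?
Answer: $- \frac{3152897}{168} \approx -18767.0$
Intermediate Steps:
$F = \frac{1}{14} \approx 0.071429$
$k{\left(p,X \right)} = -7 + \frac{\frac{1}{14} + X}{4 + p + 2 X}$ ($k{\left(p,X \right)} = -7 + \frac{X + \frac{1}{14}}{p + \left(\left(4 + X\right) + X\right)} = -7 + \frac{\frac{1}{14} + X}{p + \left(4 + 2 X\right)} = -7 + \frac{\frac{1}{14} + X}{4 + p + 2 X}$)
$Z{\left(I,Q \right)} = -68 + I$
$-18693 + Z{\left(k{\left(-10,9 \right)},-161 \right)} = -18693 - \left(68 - \frac{-391 - 1638 - -980}{14 \left(4 - 10 + 2 \cdot 9\right)}\right) = -18693 - \left(68 - \frac{-391 - 1638 + 980}{14 \left(4 - 10 + 18\right)}\right) = -18693 - \left(68 - \frac{1}{14} \cdot \frac{1}{12} \left(-1049\right)\right) = -18693 - \left(68 - - \frac{1049}{168}\right) = -18693 - \frac{12473}{168} = - \frac{3152897}{168}$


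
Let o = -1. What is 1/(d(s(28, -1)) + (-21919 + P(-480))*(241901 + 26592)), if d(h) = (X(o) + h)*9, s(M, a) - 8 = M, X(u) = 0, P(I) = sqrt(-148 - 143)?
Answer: -5885097743/34634396422414589308 - 268493*I*sqrt(291)/34634396422414589308 ≈ -1.6992e-10 - 1.3224e-13*I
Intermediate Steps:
P(I) = I*sqrt(291) (P(I) = sqrt(-291) = I*sqrt(291))
s(M, a) = 8 + M
d(h) = 9*h (d(h) = (0 + h)*9 = h*9 = 9*h)
1/(d(s(28, -1)) + (-21919 + P(-480))*(241901 + 26592)) = 1/(9*(8 + 28) + (-21919 + I*sqrt(291))*(241901 + 26592)) = 1/(9*36 + (-21919 + I*sqrt(291))*268493) = 1/(324 + (-5885098067 + 268493*I*sqrt(291))) = 1/(-5885097743 + 268493*I*sqrt(291))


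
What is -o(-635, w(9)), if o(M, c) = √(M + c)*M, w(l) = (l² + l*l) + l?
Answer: 2540*I*√29 ≈ 13678.0*I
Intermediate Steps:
w(l) = l + 2*l² (w(l) = (l² + l²) + l = 2*l² + l = l + 2*l²)
o(M, c) = M*√(M + c)
-o(-635, w(9)) = -(-635)*√(-635 + 9*(1 + 2*9)) = -(-635)*√(-635 + 9*(1 + 18)) = -(-635)*√(-635 + 9*19) = -(-635)*√(-635 + 171) = -(-635)*√(-464) = -(-635)*4*I*√29 = -(-2540)*I*√29 = 2540*I*√29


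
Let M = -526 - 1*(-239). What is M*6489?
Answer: -1862343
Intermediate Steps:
M = -287 (M = -526 + 239 = -287)
M*6489 = -287*6489 = -1862343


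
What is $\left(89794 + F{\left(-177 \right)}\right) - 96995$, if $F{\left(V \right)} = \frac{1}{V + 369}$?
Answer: $- \frac{1382591}{192} \approx -7201.0$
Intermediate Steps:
$F{\left(V \right)} = \frac{1}{369 + V}$
$\left(89794 + F{\left(-177 \right)}\right) - 96995 = \left(89794 + \frac{1}{369 - 177}\right) - 96995 = \left(89794 + \frac{1}{192}\right) - 96995 = \frac{17240449}{192} - 96995 = - \frac{1382591}{192}$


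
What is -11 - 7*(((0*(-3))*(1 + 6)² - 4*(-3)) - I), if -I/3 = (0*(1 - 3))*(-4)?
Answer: -95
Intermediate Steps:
I = 0 (I = -3*0*(1 - 3)*(-4) = -3*0*(-2)*(-4) = -0*(-4) = -3*0 = 0)
-11 - 7*(((0*(-3))*(1 + 6)² - 4*(-3)) - I) = -11 - 7*(((0*(-3))*(1 + 6)² - 4*(-3)) - 1*0) = -11 - 7*((0*7² + 12) + 0) = -11 - 7*((0*49 + 12) + 0) = -11 - 7*((0 + 12) + 0) = -11 - 7*(12 + 0) = -11 - 7*12 = -11 - 84 = -95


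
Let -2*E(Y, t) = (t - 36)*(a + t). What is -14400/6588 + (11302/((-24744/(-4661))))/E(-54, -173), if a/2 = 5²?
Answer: -22809831571/9700433622 ≈ -2.3514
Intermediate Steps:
a = 50 (a = 2*5² = 2*25 = 50)
E(Y, t) = -(-36 + t)*(50 + t)/2 (E(Y, t) = -(t - 36)*(50 + t)/2 = -(-36 + t)*(50 + t)/2)
-14400/6588 + (11302/((-24744/(-4661))))/E(-54, -173) = -14400/6588 + (11302/((-24744/(-4661))))/(900 - 7*(-173) - ½*(-173)²) = -14400*1/6588 + (11302/((-24744*(-1/4661))))/(900 + 1211 - ½*29929) = -400/183 + (11302/(24744/4661))/(900 + 1211 - 29929/2) = -400/183 + (11302*(4661/24744))/(-25707/2) = -400/183 + (26339311/12372)*(-2/25707) = -400/183 - 26339311/159023502 = -22809831571/9700433622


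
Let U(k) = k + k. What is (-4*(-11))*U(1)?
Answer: 88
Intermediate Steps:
U(k) = 2*k
(-4*(-11))*U(1) = (-4*(-11))*(2*1) = 44*2 = 88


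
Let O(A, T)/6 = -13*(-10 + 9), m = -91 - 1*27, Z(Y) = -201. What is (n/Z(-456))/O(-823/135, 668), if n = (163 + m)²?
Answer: -225/1742 ≈ -0.12916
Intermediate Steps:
m = -118 (m = -91 - 27 = -118)
n = 2025 (n = (163 - 118)² = 45² = 2025)
O(A, T) = 78 (O(A, T) = 6*(-13*(-10 + 9)) = 6*(-13*(-1)) = 6*13 = 78)
(n/Z(-456))/O(-823/135, 668) = (2025/(-201))/78 = (2025*(-1/201))*(1/78) = -675/67*1/78 = -225/1742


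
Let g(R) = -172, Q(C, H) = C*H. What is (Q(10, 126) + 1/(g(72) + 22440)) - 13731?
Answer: -277704227/22268 ≈ -12471.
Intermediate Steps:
(Q(10, 126) + 1/(g(72) + 22440)) - 13731 = (10*126 + 1/(-172 + 22440)) - 13731 = (1260 + 1/22268) - 13731 = 28057681/22268 - 13731 = -277704227/22268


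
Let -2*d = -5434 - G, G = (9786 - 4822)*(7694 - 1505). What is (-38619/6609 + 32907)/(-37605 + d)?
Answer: 36240624/16881820315 ≈ 0.0021467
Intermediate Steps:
G = 30722196 (G = 4964*6189 = 30722196)
d = 15363815 (d = -(-5434 - 1*30722196)/2 = -(-5434 - 30722196)/2 = -1/2*(-30727630) = 15363815)
(-38619/6609 + 32907)/(-37605 + d) = (-38619/6609 + 32907)/(-37605 + 15363815) = (-38619*1/6609 + 32907)/15326210 = (-12873/2203 + 32907)*(1/15326210) = (72481248/2203)*(1/15326210) = 36240624/16881820315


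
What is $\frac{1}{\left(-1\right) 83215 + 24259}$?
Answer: $- \frac{1}{58956} \approx -1.6962 \cdot 10^{-5}$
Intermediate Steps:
$\frac{1}{\left(-1\right) 83215 + 24259} = \frac{1}{-83215 + 24259} = \frac{1}{-58956} = - \frac{1}{58956}$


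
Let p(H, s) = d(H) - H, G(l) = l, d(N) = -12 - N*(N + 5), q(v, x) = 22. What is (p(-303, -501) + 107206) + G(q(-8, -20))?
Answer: 17225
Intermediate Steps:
d(N) = -12 - N*(5 + N)
p(H, s) = -12 - H² - 6*H (p(H, s) = (-12 - H² - 5*H) - H = -12 - H² - 6*H)
(p(-303, -501) + 107206) + G(q(-8, -20)) = ((-12 - 1*(-303)² - 6*(-303)) + 107206) + 22 = ((-12 - 1*91809 + 1818) + 107206) + 22 = ((-12 - 91809 + 1818) + 107206) + 22 = (-90003 + 107206) + 22 = 17203 + 22 = 17225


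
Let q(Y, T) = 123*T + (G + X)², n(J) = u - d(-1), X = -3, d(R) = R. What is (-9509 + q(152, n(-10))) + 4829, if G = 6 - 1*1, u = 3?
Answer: -4184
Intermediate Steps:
G = 5 (G = 6 - 1 = 5)
n(J) = 4 (n(J) = 3 - 1*(-1) = 3 + 1 = 4)
q(Y, T) = 4 + 123*T (q(Y, T) = 123*T + (5 - 3)² = 123*T + 2² = 123*T + 4 = 4 + 123*T)
(-9509 + q(152, n(-10))) + 4829 = (-9509 + (4 + 123*4)) + 4829 = (-9509 + (4 + 492)) + 4829 = (-9509 + 496) + 4829 = -9013 + 4829 = -4184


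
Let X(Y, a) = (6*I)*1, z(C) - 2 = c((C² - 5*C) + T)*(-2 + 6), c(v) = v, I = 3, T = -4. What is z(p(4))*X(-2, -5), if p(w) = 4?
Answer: -540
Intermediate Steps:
z(C) = -14 - 20*C + 4*C² (z(C) = 2 + ((C² - 5*C) - 4)*(-2 + 6) = 2 + (-4 + C² - 5*C)*4 = 2 + (-16 - 20*C + 4*C²) = -14 - 20*C + 4*C²)
X(Y, a) = 18 (X(Y, a) = (6*3)*1 = 18*1 = 18)
z(p(4))*X(-2, -5) = (-14 - 20*4 + 4*4²)*18 = (-14 - 80 + 4*16)*18 = (-14 - 80 + 64)*18 = -30*18 = -540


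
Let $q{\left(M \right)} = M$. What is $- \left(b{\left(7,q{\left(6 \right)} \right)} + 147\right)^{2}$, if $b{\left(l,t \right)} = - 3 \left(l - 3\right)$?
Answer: $-18225$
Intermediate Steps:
$b{\left(l,t \right)} = 9 - 3 l$ ($b{\left(l,t \right)} = - 3 \left(-3 + l\right) = 9 - 3 l$)
$- \left(b{\left(7,q{\left(6 \right)} \right)} + 147\right)^{2} = - \left(\left(9 - 21\right) + 147\right)^{2} = - \left(-12 + 147\right)^{2} = - 135^{2} = \left(-1\right) 18225 = -18225$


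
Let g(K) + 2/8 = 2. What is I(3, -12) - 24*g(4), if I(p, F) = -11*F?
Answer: 90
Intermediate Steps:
g(K) = 7/4 (g(K) = -¼ + 2 = 7/4)
I(3, -12) - 24*g(4) = -11*(-12) - 24*7/4 = 132 - 42 = 90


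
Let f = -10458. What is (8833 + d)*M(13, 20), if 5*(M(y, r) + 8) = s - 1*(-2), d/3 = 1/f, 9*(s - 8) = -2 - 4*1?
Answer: -1416424502/26145 ≈ -54176.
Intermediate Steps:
s = 22/3 (s = 8 + (-2 - 4*1)/9 = 8 + (-2 - 4)/9 = 8 + (1/9)*(-6) = 8 - 2/3 = 22/3 ≈ 7.3333)
d = -1/3486 (d = 3/(-10458) = 3*(-1/10458) = -1/3486 ≈ -0.00028686)
M(y, r) = -92/15 (M(y, r) = -8 + (22/3 - 1*(-2))/5 = -8 + (22/3 + 2)/5 = -8 + (1/5)*(28/3) = -8 + 28/15 = -92/15)
(8833 + d)*M(13, 20) = (8833 - 1/3486)*(-92/15) = (30791837/3486)*(-92/15) = -1416424502/26145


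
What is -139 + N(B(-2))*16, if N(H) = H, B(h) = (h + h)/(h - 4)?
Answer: -385/3 ≈ -128.33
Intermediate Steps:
B(h) = 2*h/(-4 + h) (B(h) = (2*h)/(-4 + h) = 2*h/(-4 + h))
-139 + N(B(-2))*16 = -139 + (2*(-2)/(-4 - 2))*16 = -139 + (2*(-2)/(-6))*16 = -139 + (2*(-2)*(-⅙))*16 = -139 + (⅔)*16 = -139 + 32/3 = -385/3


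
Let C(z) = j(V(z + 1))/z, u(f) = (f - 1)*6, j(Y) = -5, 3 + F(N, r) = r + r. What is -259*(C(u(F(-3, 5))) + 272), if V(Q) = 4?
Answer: -2534833/36 ≈ -70412.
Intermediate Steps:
F(N, r) = -3 + 2*r (F(N, r) = -3 + (r + r) = -3 + 2*r)
u(f) = -6 + 6*f (u(f) = (-1 + f)*6 = -6 + 6*f)
C(z) = -5/z
-259*(C(u(F(-3, 5))) + 272) = -259*(-5/(-6 + 6*(-3 + 2*5)) + 272) = -259*(-5/(-6 + 6*(-3 + 10)) + 272) = -259*(-5/(-6 + 6*7) + 272) = -259*(-5/(-6 + 42) + 272) = -259*(-5/36 + 272) = -259*9787/36 = -2534833/36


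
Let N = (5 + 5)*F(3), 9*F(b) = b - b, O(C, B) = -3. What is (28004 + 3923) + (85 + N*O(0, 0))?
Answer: 32012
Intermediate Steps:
F(b) = 0 (F(b) = (b - b)/9 = (⅑)*0 = 0)
N = 0 (N = (5 + 5)*0 = 10*0 = 0)
(28004 + 3923) + (85 + N*O(0, 0)) = (28004 + 3923) + (85 + 0*(-3)) = 31927 + (85 + 0) = 31927 + 85 = 32012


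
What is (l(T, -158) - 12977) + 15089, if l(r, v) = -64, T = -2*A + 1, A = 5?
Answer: 2048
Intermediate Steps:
T = -9 (T = -2*5 + 1 = -10 + 1 = -9)
(l(T, -158) - 12977) + 15089 = (-64 - 12977) + 15089 = -13041 + 15089 = 2048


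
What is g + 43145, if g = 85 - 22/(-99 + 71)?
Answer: 605231/14 ≈ 43231.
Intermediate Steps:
g = 1201/14 (g = 85 - 22/(-28) = 85 - 22*(-1/28) = 85 + 11/14 = 1201/14 ≈ 85.786)
g + 43145 = 1201/14 + 43145 = 605231/14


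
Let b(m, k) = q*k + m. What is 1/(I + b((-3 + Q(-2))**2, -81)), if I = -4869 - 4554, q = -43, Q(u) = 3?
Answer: -1/5940 ≈ -0.00016835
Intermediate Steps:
b(m, k) = m - 43*k (b(m, k) = -43*k + m = m - 43*k)
I = -9423
1/(I + b((-3 + Q(-2))**2, -81)) = 1/(-9423 + ((-3 + 3)**2 - 43*(-81))) = 1/(-9423 + (0**2 + 3483)) = 1/(-9423 + (0 + 3483)) = 1/(-9423 + 3483) = 1/(-5940) = -1/5940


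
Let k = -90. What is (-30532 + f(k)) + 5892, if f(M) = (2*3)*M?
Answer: -25180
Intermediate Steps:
f(M) = 6*M
(-30532 + f(k)) + 5892 = (-30532 + 6*(-90)) + 5892 = (-30532 - 540) + 5892 = -31072 + 5892 = -25180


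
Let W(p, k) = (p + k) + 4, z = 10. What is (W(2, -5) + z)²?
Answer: 121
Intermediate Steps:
W(p, k) = 4 + k + p (W(p, k) = (k + p) + 4 = 4 + k + p)
(W(2, -5) + z)² = ((4 - 5 + 2) + 10)² = (1 + 10)² = 11² = 121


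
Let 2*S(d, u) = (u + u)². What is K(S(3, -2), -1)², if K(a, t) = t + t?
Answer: 4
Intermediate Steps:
S(d, u) = 2*u² (S(d, u) = (u + u)²/2 = (2*u)²/2 = (4*u²)/2 = 2*u²)
K(a, t) = 2*t
K(S(3, -2), -1)² = (2*(-1))² = (-2)² = 4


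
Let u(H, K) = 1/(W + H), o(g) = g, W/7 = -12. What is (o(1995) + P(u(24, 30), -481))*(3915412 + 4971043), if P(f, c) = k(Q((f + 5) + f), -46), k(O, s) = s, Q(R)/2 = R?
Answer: 17319700795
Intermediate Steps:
W = -84 (W = 7*(-12) = -84)
Q(R) = 2*R
u(H, K) = 1/(-84 + H)
P(f, c) = -46
(o(1995) + P(u(24, 30), -481))*(3915412 + 4971043) = (1995 - 46)*(3915412 + 4971043) = 1949*8886455 = 17319700795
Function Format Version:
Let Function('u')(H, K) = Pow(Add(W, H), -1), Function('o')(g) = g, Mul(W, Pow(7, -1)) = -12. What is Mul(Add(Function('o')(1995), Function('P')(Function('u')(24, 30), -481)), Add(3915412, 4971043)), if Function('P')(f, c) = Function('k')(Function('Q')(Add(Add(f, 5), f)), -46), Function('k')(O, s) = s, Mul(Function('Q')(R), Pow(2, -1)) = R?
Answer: 17319700795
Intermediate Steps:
W = -84 (W = Mul(7, -12) = -84)
Function('Q')(R) = Mul(2, R)
Function('u')(H, K) = Pow(Add(-84, H), -1)
Function('P')(f, c) = -46
Mul(Add(Function('o')(1995), Function('P')(Function('u')(24, 30), -481)), Add(3915412, 4971043)) = Mul(Add(1995, -46), Add(3915412, 4971043)) = Mul(1949, 8886455) = 17319700795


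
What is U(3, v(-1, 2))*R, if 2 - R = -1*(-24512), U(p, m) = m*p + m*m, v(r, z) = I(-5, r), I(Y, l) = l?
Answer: 49020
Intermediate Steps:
v(r, z) = r
U(p, m) = m² + m*p (U(p, m) = m*p + m² = m² + m*p)
R = -24510 (R = 2 - (-1)*(-24512) = 2 - 1*24512 = 2 - 24512 = -24510)
U(3, v(-1, 2))*R = -(-1 + 3)*(-24510) = -1*2*(-24510) = -2*(-24510) = 49020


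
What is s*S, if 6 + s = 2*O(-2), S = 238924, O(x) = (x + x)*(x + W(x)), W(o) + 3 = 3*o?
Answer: 19591768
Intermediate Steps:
W(o) = -3 + 3*o
O(x) = 2*x*(-3 + 4*x) (O(x) = (x + x)*(x + (-3 + 3*x)) = (2*x)*(-3 + 4*x) = 2*x*(-3 + 4*x))
s = 82 (s = -6 + 2*(2*(-2)*(-3 + 4*(-2))) = -6 + 2*(2*(-2)*(-3 - 8)) = -6 + 2*(2*(-2)*(-11)) = -6 + 2*44 = -6 + 88 = 82)
s*S = 82*238924 = 19591768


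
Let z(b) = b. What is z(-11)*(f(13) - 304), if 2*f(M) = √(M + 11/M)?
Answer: 3344 - 33*√65/13 ≈ 3323.5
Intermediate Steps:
f(M) = √(M + 11/M)/2
z(-11)*(f(13) - 304) = -11*(√(13 + 11/13)/2 - 304) = -11*(√(180/13)/2 - 304) = -11*((6*√65/13)/2 - 304) = -11*(3*√65/13 - 304) = -11*(-304 + 3*√65/13) = 3344 - 33*√65/13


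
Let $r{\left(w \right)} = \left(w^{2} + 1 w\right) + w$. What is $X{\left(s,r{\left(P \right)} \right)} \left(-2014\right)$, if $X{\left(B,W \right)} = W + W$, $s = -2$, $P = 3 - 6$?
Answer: $-12084$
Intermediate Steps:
$P = -3$ ($P = 3 - 6 = -3$)
$r{\left(w \right)} = w^{2} + 2 w$ ($r{\left(w \right)} = \left(w^{2} + w\right) + w = \left(w + w^{2}\right) + w = w^{2} + 2 w$)
$X{\left(B,W \right)} = 2 W$
$X{\left(s,r{\left(P \right)} \right)} \left(-2014\right) = 2 \left(- 3 \left(2 - 3\right)\right) \left(-2014\right) = 2 \left(\left(-3\right) \left(-1\right)\right) \left(-2014\right) = 2 \cdot 3 \left(-2014\right) = 6 \left(-2014\right) = -12084$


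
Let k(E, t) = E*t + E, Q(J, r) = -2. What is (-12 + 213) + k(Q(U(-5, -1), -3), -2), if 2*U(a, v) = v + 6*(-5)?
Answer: 203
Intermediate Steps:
U(a, v) = -15 + v/2 (U(a, v) = (v + 6*(-5))/2 = (v - 30)/2 = (-30 + v)/2 = -15 + v/2)
k(E, t) = E + E*t
(-12 + 213) + k(Q(U(-5, -1), -3), -2) = (-12 + 213) - 2*(1 - 2) = 201 - 2*(-1) = 201 + 2 = 203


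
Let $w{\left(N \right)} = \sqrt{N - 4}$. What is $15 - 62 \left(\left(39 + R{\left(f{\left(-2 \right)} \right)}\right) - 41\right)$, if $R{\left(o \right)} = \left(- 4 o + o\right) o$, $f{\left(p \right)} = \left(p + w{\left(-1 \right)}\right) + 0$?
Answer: $-47 - 744 i \sqrt{5} \approx -47.0 - 1663.6 i$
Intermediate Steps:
$w{\left(N \right)} = \sqrt{-4 + N}$
$f{\left(p \right)} = p + i \sqrt{5}$ ($f{\left(p \right)} = \left(p + \sqrt{-4 - 1}\right) + 0 = \left(p + \sqrt{-5}\right) + 0 = \left(p + i \sqrt{5}\right) + 0 = p + i \sqrt{5}$)
$R{\left(o \right)} = - 3 o^{2}$ ($R{\left(o \right)} = - 3 o o = - 3 o^{2}$)
$15 - 62 \left(\left(39 + R{\left(f{\left(-2 \right)} \right)}\right) - 41\right) = 15 - 62 \left(\left(39 - 3 \left(-2 + i \sqrt{5}\right)^{2}\right) - 41\right) = 15 - 62 \left(-2 - 3 \left(-2 + i \sqrt{5}\right)^{2}\right) = 15 + \left(124 + 186 \left(-2 + i \sqrt{5}\right)^{2}\right) = 139 + 186 \left(-2 + i \sqrt{5}\right)^{2}$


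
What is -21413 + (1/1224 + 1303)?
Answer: -24614639/1224 ≈ -20110.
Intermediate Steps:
-21413 + (1/1224 + 1303) = -21413 + 1594873/1224 = -24614639/1224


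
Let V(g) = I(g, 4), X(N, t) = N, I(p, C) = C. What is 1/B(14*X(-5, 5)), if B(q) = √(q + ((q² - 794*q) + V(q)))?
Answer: √60414/60414 ≈ 0.0040685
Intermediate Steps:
V(g) = 4
B(q) = √(4 + q² - 793*q) (B(q) = √(q + ((q² - 794*q) + 4)) = √(q + (4 + q² - 794*q)) = √(4 + q² - 793*q))
1/B(14*X(-5, 5)) = 1/(√(4 + (14*(-5))² - 11102*(-5))) = 1/(√(4 + (-70)² - 793*(-70))) = 1/(√(4 + 4900 + 55510)) = 1/(√60414) = √60414/60414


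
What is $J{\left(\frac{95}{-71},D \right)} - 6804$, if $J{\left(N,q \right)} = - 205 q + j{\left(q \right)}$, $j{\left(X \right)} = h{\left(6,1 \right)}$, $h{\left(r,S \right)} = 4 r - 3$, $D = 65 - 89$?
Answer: $-1863$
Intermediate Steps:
$D = -24$ ($D = 65 - 89 = -24$)
$h{\left(r,S \right)} = -3 + 4 r$
$j{\left(X \right)} = 21$ ($j{\left(X \right)} = -3 + 4 \cdot 6 = -3 + 24 = 21$)
$J{\left(N,q \right)} = 21 - 205 q$ ($J{\left(N,q \right)} = - 205 q + 21 = 21 - 205 q$)
$J{\left(\frac{95}{-71},D \right)} - 6804 = \left(21 - -4920\right) - 6804 = \left(21 + 4920\right) - 6804 = 4941 - 6804 = -1863$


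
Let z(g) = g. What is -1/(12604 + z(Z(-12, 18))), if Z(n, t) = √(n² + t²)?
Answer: -3151/39715087 + 3*√13/79430174 ≈ -7.9204e-5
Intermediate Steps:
-1/(12604 + z(Z(-12, 18))) = -1/(12604 + √((-12)² + 18²)) = -1/(12604 + √(144 + 324)) = -1/(12604 + √468) = -1/(12604 + 6*√13)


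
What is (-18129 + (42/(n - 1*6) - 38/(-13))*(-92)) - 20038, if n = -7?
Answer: -495803/13 ≈ -38139.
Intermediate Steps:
(-18129 + (42/(n - 1*6) - 38/(-13))*(-92)) - 20038 = (-18129 + (42/(-7 - 1*6) - 38/(-13))*(-92)) - 20038 = (-18129 + (42/(-7 - 6) - 38*(-1/13))*(-92)) - 20038 = (-18129 + (42/(-13) + 38/13)*(-92)) - 20038 = (-18129 + (42*(-1/13) + 38/13)*(-92)) - 20038 = (-18129 + (-42/13 + 38/13)*(-92)) - 20038 = (-18129 - 4/13*(-92)) - 20038 = (-18129 + 368/13) - 20038 = -235309/13 - 20038 = -495803/13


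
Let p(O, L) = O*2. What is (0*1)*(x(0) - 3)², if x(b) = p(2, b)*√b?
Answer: 0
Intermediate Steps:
p(O, L) = 2*O
x(b) = 4*√b (x(b) = (2*2)*√b = 4*√b)
(0*1)*(x(0) - 3)² = (0*1)*(4*√0 - 3)² = 0*(4*0 - 3)² = 0*(0 - 3)² = 0*(-3)² = 0*9 = 0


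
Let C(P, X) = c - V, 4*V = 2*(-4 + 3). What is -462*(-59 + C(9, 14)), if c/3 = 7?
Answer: 17325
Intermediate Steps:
c = 21 (c = 3*7 = 21)
V = -1/2 (V = (2*(-4 + 3))/4 = (2*(-1))/4 = (1/4)*(-2) = -1/2 ≈ -0.50000)
C(P, X) = 43/2 (C(P, X) = 21 - 1*(-1/2) = 21 + 1/2 = 43/2)
-462*(-59 + C(9, 14)) = -462*(-59 + 43/2) = -462*(-75/2) = 17325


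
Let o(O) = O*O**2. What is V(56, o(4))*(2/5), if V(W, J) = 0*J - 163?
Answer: -326/5 ≈ -65.200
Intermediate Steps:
o(O) = O**3
V(W, J) = -163 (V(W, J) = 0 - 163 = -163)
V(56, o(4))*(2/5) = -326/5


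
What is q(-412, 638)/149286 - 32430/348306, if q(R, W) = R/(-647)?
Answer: -261017224999/2803516213071 ≈ -0.093104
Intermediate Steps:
q(R, W) = -R/647 (q(R, W) = R*(-1/647) = -R/647)
q(-412, 638)/149286 - 32430/348306 = -1/647*(-412)/149286 - 32430/348306 = (412/647)*(1/149286) - 32430*1/348306 = 206/48294021 - 5405/58051 = -261017224999/2803516213071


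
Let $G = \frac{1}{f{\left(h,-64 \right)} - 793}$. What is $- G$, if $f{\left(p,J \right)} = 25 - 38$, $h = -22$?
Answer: $\frac{1}{806} \approx 0.0012407$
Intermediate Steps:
$f{\left(p,J \right)} = -13$ ($f{\left(p,J \right)} = 25 - 38 = -13$)
$G = - \frac{1}{806}$ ($G = \frac{1}{-13 - 793} = \frac{1}{-806} = - \frac{1}{806} \approx -0.0012407$)
$- G = \left(-1\right) \left(- \frac{1}{806}\right) = \frac{1}{806}$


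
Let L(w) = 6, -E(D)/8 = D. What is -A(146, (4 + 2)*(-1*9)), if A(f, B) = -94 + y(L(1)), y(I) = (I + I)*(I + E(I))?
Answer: 598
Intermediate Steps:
E(D) = -8*D
y(I) = -14*I² (y(I) = (I + I)*(I - 8*I) = (2*I)*(-7*I) = -14*I²)
A(f, B) = -598 (A(f, B) = -94 - 14*6² = -94 - 14*36 = -94 - 504 = -598)
-A(146, (4 + 2)*(-1*9)) = -1*(-598) = 598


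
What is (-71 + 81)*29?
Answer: 290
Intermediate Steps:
(-71 + 81)*29 = 10*29 = 290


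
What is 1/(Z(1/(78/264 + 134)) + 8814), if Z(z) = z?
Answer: 5909/52081970 ≈ 0.00011346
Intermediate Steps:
1/(Z(1/(78/264 + 134)) + 8814) = 1/(1/(78/264 + 134) + 8814) = 1/(1/(78*(1/264) + 134) + 8814) = 1/(1/(13/44 + 134) + 8814) = 1/(1/(5909/44) + 8814) = 1/(44/5909 + 8814) = 1/(52081970/5909) = 5909/52081970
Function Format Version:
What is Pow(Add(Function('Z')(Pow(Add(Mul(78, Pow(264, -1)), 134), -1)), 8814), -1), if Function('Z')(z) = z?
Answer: Rational(5909, 52081970) ≈ 0.00011346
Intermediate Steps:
Pow(Add(Function('Z')(Pow(Add(Mul(78, Pow(264, -1)), 134), -1)), 8814), -1) = Pow(Add(Pow(Add(Mul(78, Pow(264, -1)), 134), -1), 8814), -1) = Pow(Add(Pow(Add(Mul(78, Rational(1, 264)), 134), -1), 8814), -1) = Pow(Add(Pow(Add(Rational(13, 44), 134), -1), 8814), -1) = Pow(Add(Pow(Rational(5909, 44), -1), 8814), -1) = Pow(Add(Rational(44, 5909), 8814), -1) = Pow(Rational(52081970, 5909), -1) = Rational(5909, 52081970)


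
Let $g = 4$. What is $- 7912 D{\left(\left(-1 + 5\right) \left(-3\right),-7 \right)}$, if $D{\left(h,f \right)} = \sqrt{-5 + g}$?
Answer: $- 7912 i \approx - 7912.0 i$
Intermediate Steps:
$D{\left(h,f \right)} = i$ ($D{\left(h,f \right)} = \sqrt{-5 + 4} = \sqrt{-1} = i$)
$- 7912 D{\left(\left(-1 + 5\right) \left(-3\right),-7 \right)} = - 7912 i$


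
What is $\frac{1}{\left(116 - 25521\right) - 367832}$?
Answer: $- \frac{1}{393237} \approx -2.543 \cdot 10^{-6}$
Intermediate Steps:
$\frac{1}{\left(116 - 25521\right) - 367832} = \frac{1}{-25405 - 367832} = \frac{1}{-393237} = - \frac{1}{393237}$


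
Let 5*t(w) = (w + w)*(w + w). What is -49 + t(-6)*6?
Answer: 619/5 ≈ 123.80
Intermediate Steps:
t(w) = 4*w²/5 (t(w) = ((w + w)*(w + w))/5 = ((2*w)*(2*w))/5 = (4*w²)/5 = 4*w²/5)
-49 + t(-6)*6 = -49 + ((⅘)*(-6)²)*6 = -49 + ((⅘)*36)*6 = -49 + (144/5)*6 = -49 + 864/5 = 619/5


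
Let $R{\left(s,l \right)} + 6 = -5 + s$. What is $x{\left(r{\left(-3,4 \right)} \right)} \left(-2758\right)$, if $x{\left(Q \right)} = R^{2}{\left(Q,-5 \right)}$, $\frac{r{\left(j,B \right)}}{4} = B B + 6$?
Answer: $-16352182$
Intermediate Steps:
$R{\left(s,l \right)} = -11 + s$ ($R{\left(s,l \right)} = -6 + \left(-5 + s\right) = -11 + s$)
$r{\left(j,B \right)} = 24 + 4 B^{2}$ ($r{\left(j,B \right)} = 4 \left(B B + 6\right) = 4 \left(B^{2} + 6\right) = 4 \left(6 + B^{2}\right) = 24 + 4 B^{2}$)
$x{\left(Q \right)} = \left(-11 + Q\right)^{2}$
$x{\left(r{\left(-3,4 \right)} \right)} \left(-2758\right) = \left(-11 + \left(24 + 4 \cdot 4^{2}\right)\right)^{2} \left(-2758\right) = \left(-11 + \left(24 + 4 \cdot 16\right)\right)^{2} \left(-2758\right) = \left(-11 + \left(24 + 64\right)\right)^{2} \left(-2758\right) = \left(-11 + 88\right)^{2} \left(-2758\right) = 77^{2} \left(-2758\right) = 5929 \left(-2758\right) = -16352182$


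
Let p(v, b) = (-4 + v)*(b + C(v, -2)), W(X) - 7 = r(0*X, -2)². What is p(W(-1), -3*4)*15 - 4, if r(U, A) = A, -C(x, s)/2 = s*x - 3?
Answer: 3986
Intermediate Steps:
C(x, s) = 6 - 2*s*x (C(x, s) = -2*(s*x - 3) = -2*(-3 + s*x) = 6 - 2*s*x)
W(X) = 11 (W(X) = 7 + (-2)² = 7 + 4 = 11)
p(v, b) = (-4 + v)*(6 + b + 4*v) (p(v, b) = (-4 + v)*(b + (6 - 2*(-2)*v)) = (-4 + v)*(b + (6 + 4*v)) = (-4 + v)*(6 + b + 4*v))
p(W(-1), -3*4)*15 - 4 = (-24 - 10*11 - (-12)*4 + 4*11² - 3*4*11)*15 - 4 = (-24 - 110 - 4*(-12) + 4*121 - 12*11)*15 - 4 = (-24 - 110 + 48 + 484 - 132)*15 - 4 = 266*15 - 4 = 3990 - 4 = 3986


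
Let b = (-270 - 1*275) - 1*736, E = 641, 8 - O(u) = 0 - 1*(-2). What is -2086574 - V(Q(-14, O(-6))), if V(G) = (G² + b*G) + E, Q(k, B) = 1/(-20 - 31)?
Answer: -5428911547/2601 ≈ -2.0872e+6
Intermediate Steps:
O(u) = 6 (O(u) = 8 - (0 - 1*(-2)) = 8 - (0 + 2) = 8 - 1*2 = 8 - 2 = 6)
Q(k, B) = -1/51 (Q(k, B) = 1/(-51) = -1/51)
b = -1281 (b = (-270 - 275) - 736 = -545 - 736 = -1281)
V(G) = 641 + G² - 1281*G (V(G) = (G² - 1281*G) + 641 = 641 + G² - 1281*G)
-2086574 - V(Q(-14, O(-6))) = -2086574 - (641 + (-1/51)² - 1281*(-1/51)) = -2086574 - (641 + 1/2601 + 427/17) = -2086574 - 1*1732573/2601 = -2086574 - 1732573/2601 = -5428911547/2601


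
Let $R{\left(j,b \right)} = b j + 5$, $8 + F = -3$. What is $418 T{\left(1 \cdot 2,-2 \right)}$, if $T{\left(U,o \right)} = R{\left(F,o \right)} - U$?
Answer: $10450$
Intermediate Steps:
$F = -11$ ($F = -8 - 3 = -11$)
$R{\left(j,b \right)} = 5 + b j$
$T{\left(U,o \right)} = 5 - U - 11 o$ ($T{\left(U,o \right)} = \left(5 + o \left(-11\right)\right) - U = \left(5 - 11 o\right) - U = 5 - U - 11 o$)
$418 T{\left(1 \cdot 2,-2 \right)} = 418 \left(5 - 1 \cdot 2 - -22\right) = 418 \left(5 - 2 + 22\right) = 418 \cdot 25 = 10450$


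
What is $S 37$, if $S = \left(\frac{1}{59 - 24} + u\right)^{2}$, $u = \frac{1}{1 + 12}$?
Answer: $\frac{85248}{207025} \approx 0.41178$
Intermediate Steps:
$u = \frac{1}{13} \approx 0.076923$
$S = \frac{2304}{207025}$ ($S = \left(\frac{1}{59 - 24} + \frac{1}{13}\right)^{2} = \left(\frac{1}{35} + \frac{1}{13}\right)^{2} = \left(\frac{48}{455}\right)^{2} = \frac{2304}{207025} \approx 0.011129$)
$S 37 = \frac{2304}{207025} \cdot 37 = \frac{85248}{207025}$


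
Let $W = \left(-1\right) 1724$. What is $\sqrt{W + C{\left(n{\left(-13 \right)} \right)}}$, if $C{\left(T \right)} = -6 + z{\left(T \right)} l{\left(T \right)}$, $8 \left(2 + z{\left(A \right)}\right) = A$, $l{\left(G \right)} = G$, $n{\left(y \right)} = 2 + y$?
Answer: $\frac{i \sqrt{27086}}{4} \approx 41.145 i$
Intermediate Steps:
$z{\left(A \right)} = -2 + \frac{A}{8}$
$C{\left(T \right)} = -6 + T \left(-2 + \frac{T}{8}\right)$ ($C{\left(T \right)} = -6 + \left(-2 + \frac{T}{8}\right) T = -6 + T \left(-2 + \frac{T}{8}\right)$)
$W = -1724$
$\sqrt{W + C{\left(n{\left(-13 \right)} \right)}} = \sqrt{-1724 - \left(6 - \frac{\left(2 - 13\right) \left(-16 + \left(2 - 13\right)\right)}{8}\right)} = \sqrt{-1724 - \left(6 + \frac{11 \left(-16 - 11\right)}{8}\right)} = \sqrt{-1724 - \left(6 + \frac{11}{8} \left(-27\right)\right)} = \sqrt{-1724 + \left(-6 + \frac{297}{8}\right)} = \sqrt{-1724 + \frac{249}{8}} = \sqrt{- \frac{13543}{8}} = \frac{i \sqrt{27086}}{4}$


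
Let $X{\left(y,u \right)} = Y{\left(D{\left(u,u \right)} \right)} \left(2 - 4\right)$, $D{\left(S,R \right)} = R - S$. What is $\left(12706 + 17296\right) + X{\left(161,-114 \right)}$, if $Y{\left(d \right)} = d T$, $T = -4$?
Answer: $30002$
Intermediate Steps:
$Y{\left(d \right)} = - 4 d$ ($Y{\left(d \right)} = d \left(-4\right) = - 4 d$)
$X{\left(y,u \right)} = 0$ ($X{\left(y,u \right)} = - 4 \left(u - u\right) \left(2 - 4\right) = \left(-4\right) 0 \left(-2\right) = 0 \left(-2\right) = 0$)
$\left(12706 + 17296\right) + X{\left(161,-114 \right)} = \left(12706 + 17296\right) + 0 = 30002 + 0 = 30002$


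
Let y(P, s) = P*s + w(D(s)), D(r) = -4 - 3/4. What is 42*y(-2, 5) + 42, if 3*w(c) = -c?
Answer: -623/2 ≈ -311.50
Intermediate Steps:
D(r) = -19/4 (D(r) = -4 - 3*1/4 = -4 - 3/4 = -19/4)
w(c) = -c/3 (w(c) = (-c)/3 = -c/3)
y(P, s) = 19/12 + P*s (y(P, s) = P*s - 1/3*(-19/4) = P*s + 19/12 = 19/12 + P*s)
42*y(-2, 5) + 42 = 42*(19/12 - 2*5) + 42 = 42*(19/12 - 10) + 42 = 42*(-101/12) + 42 = -707/2 + 42 = -623/2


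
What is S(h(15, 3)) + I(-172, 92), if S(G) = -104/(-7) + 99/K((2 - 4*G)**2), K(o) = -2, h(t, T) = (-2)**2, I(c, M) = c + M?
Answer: -1605/14 ≈ -114.64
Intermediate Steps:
I(c, M) = M + c
h(t, T) = 4
S(G) = -485/14 (S(G) = -104/(-7) + 99/(-2) = -104*(-1/7) + 99*(-1/2) = 104/7 - 99/2 = -485/14)
S(h(15, 3)) + I(-172, 92) = -485/14 + (92 - 172) = -485/14 - 80 = -1605/14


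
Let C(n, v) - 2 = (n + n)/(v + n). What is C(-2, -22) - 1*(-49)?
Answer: 307/6 ≈ 51.167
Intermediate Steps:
C(n, v) = 2 + 2*n/(n + v) (C(n, v) = 2 + (n + n)/(v + n) = 2 + (2*n)/(n + v) = 2 + 2*n/(n + v))
C(-2, -22) - 1*(-49) = 2*(-22 + 2*(-2))/(-2 - 22) - 1*(-49) = 2*(-22 - 4)/(-24) + 49 = 2*(-1/24)*(-26) + 49 = 13/6 + 49 = 307/6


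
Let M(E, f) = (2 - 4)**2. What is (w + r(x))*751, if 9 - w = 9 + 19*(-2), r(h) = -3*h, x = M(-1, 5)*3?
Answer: 1502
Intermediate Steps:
M(E, f) = 4 (M(E, f) = (-2)**2 = 4)
x = 12 (x = 4*3 = 12)
w = 38 (w = 9 - (9 + 19*(-2)) = 9 - (9 - 38) = 9 - 1*(-29) = 9 + 29 = 38)
(w + r(x))*751 = (38 - 3*12)*751 = (38 - 36)*751 = 2*751 = 1502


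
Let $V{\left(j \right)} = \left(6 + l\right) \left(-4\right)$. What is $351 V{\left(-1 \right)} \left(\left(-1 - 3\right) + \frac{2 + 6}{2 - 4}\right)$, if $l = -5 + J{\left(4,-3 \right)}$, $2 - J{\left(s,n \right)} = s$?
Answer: $-11232$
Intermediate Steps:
$J{\left(s,n \right)} = 2 - s$
$l = -7$ ($l = -5 + \left(2 - 4\right) = -5 - 2 = -7$)
$V{\left(j \right)} = 4$ ($V{\left(j \right)} = \left(6 - 7\right) \left(-4\right) = \left(-1\right) \left(-4\right) = 4$)
$351 V{\left(-1 \right)} \left(\left(-1 - 3\right) + \frac{2 + 6}{2 - 4}\right) = 351 \cdot 4 \left(\left(-1 - 3\right) + \frac{2 + 6}{2 - 4}\right) = 351 \cdot 4 \left(-4 + \frac{8}{-2}\right) = 351 \cdot 4 \left(-4 + 8 \left(- \frac{1}{2}\right)\right) = 351 \cdot 4 \left(-4 - 4\right) = 351 \cdot 4 \left(-8\right) = 351 \left(-32\right) = -11232$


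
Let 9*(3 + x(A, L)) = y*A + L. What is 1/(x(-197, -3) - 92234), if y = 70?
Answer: -9/843926 ≈ -1.0664e-5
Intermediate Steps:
x(A, L) = -3 + L/9 + 70*A/9 (x(A, L) = -3 + (70*A + L)/9 = -3 + (L + 70*A)/9 = -3 + (L/9 + 70*A/9) = -3 + L/9 + 70*A/9)
1/(x(-197, -3) - 92234) = 1/((-3 + (⅑)*(-3) + (70/9)*(-197)) - 92234) = 1/((-3 - ⅓ - 13790/9) - 92234) = 1/(-13820/9 - 92234) = 1/(-843926/9) = -9/843926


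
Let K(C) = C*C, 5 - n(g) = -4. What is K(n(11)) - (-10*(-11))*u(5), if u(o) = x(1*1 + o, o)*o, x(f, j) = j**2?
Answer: -13669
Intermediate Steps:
u(o) = o**3 (u(o) = o**2*o = o**3)
n(g) = 9 (n(g) = 5 - 1*(-4) = 5 + 4 = 9)
K(C) = C**2
K(n(11)) - (-10*(-11))*u(5) = 9**2 - (-10*(-11))*5**3 = 81 - 110*125 = 81 - 1*13750 = 81 - 13750 = -13669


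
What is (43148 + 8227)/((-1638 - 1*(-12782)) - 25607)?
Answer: -17125/4821 ≈ -3.5522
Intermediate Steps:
(43148 + 8227)/((-1638 - 1*(-12782)) - 25607) = 51375/((-1638 + 12782) - 25607) = 51375/(11144 - 25607) = 51375/(-14463) = 51375*(-1/14463) = -17125/4821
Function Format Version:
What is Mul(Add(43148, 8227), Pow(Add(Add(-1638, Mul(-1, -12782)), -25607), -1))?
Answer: Rational(-17125, 4821) ≈ -3.5522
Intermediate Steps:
Mul(Add(43148, 8227), Pow(Add(Add(-1638, Mul(-1, -12782)), -25607), -1)) = Mul(51375, Pow(Add(Add(-1638, 12782), -25607), -1)) = Mul(51375, Pow(Add(11144, -25607), -1)) = Mul(51375, Pow(-14463, -1)) = Mul(51375, Rational(-1, 14463)) = Rational(-17125, 4821)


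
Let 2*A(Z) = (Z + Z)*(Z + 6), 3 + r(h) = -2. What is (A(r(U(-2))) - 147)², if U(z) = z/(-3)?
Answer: 23104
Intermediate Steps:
U(z) = -z/3 (U(z) = z*(-⅓) = -z/3)
r(h) = -5 (r(h) = -3 - 2 = -5)
A(Z) = Z*(6 + Z) (A(Z) = ((Z + Z)*(Z + 6))/2 = ((2*Z)*(6 + Z))/2 = (2*Z*(6 + Z))/2 = Z*(6 + Z))
(A(r(U(-2))) - 147)² = (-5*(6 - 5) - 147)² = (-5*1 - 147)² = (-5 - 147)² = (-152)² = 23104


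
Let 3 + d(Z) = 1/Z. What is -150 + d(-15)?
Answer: -2296/15 ≈ -153.07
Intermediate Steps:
d(Z) = -3 + 1/Z
-150 + d(-15) = -150 + (-3 + 1/(-15)) = -150 + (-3 - 1/15) = -150 - 46/15 = -2296/15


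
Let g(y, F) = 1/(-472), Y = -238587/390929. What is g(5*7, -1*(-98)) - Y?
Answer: 112222135/184518488 ≈ 0.60819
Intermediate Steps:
Y = -238587/390929 (Y = -238587*1/390929 = -238587/390929 ≈ -0.61031)
g(y, F) = -1/472
g(5*7, -1*(-98)) - Y = -1/472 - 1*(-238587/390929) = -1/472 + 238587/390929 = 112222135/184518488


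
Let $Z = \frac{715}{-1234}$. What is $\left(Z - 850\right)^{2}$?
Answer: $\frac{1101691648225}{1522756} \approx 7.2349 \cdot 10^{5}$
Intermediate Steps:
$Z = - \frac{715}{1234}$ ($Z = 715 \left(- \frac{1}{1234}\right) = - \frac{715}{1234} \approx -0.57942$)
$\left(Z - 850\right)^{2} = \left(- \frac{715}{1234} - 850\right)^{2} = \left(- \frac{1049615}{1234}\right)^{2} = \frac{1101691648225}{1522756}$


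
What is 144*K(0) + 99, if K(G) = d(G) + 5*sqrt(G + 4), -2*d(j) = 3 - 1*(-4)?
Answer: 1035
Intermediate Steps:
d(j) = -7/2 (d(j) = -(3 - 1*(-4))/2 = -(3 + 4)/2 = -1/2*7 = -7/2)
K(G) = -7/2 + 5*sqrt(4 + G) (K(G) = -7/2 + 5*sqrt(G + 4) = -7/2 + 5*sqrt(4 + G))
144*K(0) + 99 = 144*(-7/2 + 5*sqrt(4 + 0)) + 99 = 144*(-7/2 + 5*sqrt(4)) + 99 = 144*(-7/2 + 5*2) + 99 = 144*(-7/2 + 10) + 99 = 144*(13/2) + 99 = 936 + 99 = 1035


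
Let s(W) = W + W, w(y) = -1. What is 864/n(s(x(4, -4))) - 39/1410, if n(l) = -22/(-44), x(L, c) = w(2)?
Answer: 812147/470 ≈ 1728.0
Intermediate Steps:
x(L, c) = -1
s(W) = 2*W
n(l) = ½ (n(l) = -22*(-1/44) = ½)
864/n(s(x(4, -4))) - 39/1410 = 864/(½) - 39/1410 = 864*2 - 39*1/1410 = 1728 - 13/470 = 812147/470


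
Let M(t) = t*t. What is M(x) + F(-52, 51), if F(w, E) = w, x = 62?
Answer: 3792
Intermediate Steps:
M(t) = t²
M(x) + F(-52, 51) = 62² - 52 = 3844 - 52 = 3792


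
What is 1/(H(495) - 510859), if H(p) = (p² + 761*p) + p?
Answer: 1/111356 ≈ 8.9802e-6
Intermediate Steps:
H(p) = p² + 762*p
1/(H(495) - 510859) = 1/(495*(762 + 495) - 510859) = 1/(495*1257 - 510859) = 1/(622215 - 510859) = 1/111356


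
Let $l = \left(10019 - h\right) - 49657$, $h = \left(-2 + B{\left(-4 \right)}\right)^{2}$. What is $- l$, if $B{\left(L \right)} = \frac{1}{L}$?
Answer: $\frac{634289}{16} \approx 39643.0$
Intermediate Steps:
$h = \frac{81}{16}$ ($h = \left(-2 + \frac{1}{-4}\right)^{2} = \left(-2 - \frac{1}{4}\right)^{2} = \left(- \frac{9}{4}\right)^{2} = \frac{81}{16} \approx 5.0625$)
$l = - \frac{634289}{16}$ ($l = \left(10019 - \frac{81}{16}\right) - 49657 = \frac{160223}{16} - 49657 = - \frac{634289}{16} \approx -39643.0$)
$- l = \left(-1\right) \left(- \frac{634289}{16}\right) = \frac{634289}{16}$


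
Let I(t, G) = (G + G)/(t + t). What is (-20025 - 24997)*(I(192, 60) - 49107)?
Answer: 17687050277/8 ≈ 2.2109e+9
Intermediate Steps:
I(t, G) = G/t (I(t, G) = (2*G)/((2*t)) = (2*G)*(1/(2*t)) = G/t)
(-20025 - 24997)*(I(192, 60) - 49107) = (-20025 - 24997)*(60/192 - 49107) = -45022*(60*(1/192) - 49107) = -45022*(5/16 - 49107) = -45022*(-785707/16) = 17687050277/8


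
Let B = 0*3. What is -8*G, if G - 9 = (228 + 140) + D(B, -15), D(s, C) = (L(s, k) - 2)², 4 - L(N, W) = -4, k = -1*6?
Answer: -3304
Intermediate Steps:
k = -6
B = 0
L(N, W) = 8 (L(N, W) = 4 - 1*(-4) = 4 + 4 = 8)
D(s, C) = 36 (D(s, C) = (8 - 2)² = 6² = 36)
G = 413 (G = 9 + ((228 + 140) + 36) = 9 + (368 + 36) = 9 + 404 = 413)
-8*G = -8*413 = -3304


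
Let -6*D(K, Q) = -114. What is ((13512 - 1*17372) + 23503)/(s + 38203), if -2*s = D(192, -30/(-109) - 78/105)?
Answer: 39286/76387 ≈ 0.51430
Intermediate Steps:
D(K, Q) = 19 (D(K, Q) = -⅙*(-114) = 19)
s = -19/2 (s = -½*19 = -19/2 ≈ -9.5000)
((13512 - 1*17372) + 23503)/(s + 38203) = ((13512 - 1*17372) + 23503)/(-19/2 + 38203) = ((13512 - 17372) + 23503)/(76387/2) = (-3860 + 23503)*(2/76387) = 19643*(2/76387) = 39286/76387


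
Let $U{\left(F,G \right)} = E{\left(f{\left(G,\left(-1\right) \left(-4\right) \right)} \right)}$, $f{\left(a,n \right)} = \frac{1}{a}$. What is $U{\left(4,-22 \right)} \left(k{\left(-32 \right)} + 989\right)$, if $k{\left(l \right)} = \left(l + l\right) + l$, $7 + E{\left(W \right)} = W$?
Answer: $- \frac{138415}{22} \approx -6291.6$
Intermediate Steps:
$E{\left(W \right)} = -7 + W$
$U{\left(F,G \right)} = -7 + \frac{1}{G}$
$k{\left(l \right)} = 3 l$ ($k{\left(l \right)} = 2 l + l = 3 l$)
$U{\left(4,-22 \right)} \left(k{\left(-32 \right)} + 989\right) = \left(-7 + \frac{1}{-22}\right) \left(3 \left(-32\right) + 989\right) = \left(-7 - \frac{1}{22}\right) \left(-96 + 989\right) = \left(- \frac{155}{22}\right) 893 = - \frac{138415}{22}$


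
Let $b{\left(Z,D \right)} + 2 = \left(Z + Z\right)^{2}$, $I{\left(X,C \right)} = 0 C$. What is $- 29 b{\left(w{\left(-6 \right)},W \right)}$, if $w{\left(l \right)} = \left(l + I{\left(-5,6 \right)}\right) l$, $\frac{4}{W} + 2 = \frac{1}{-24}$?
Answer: $-150278$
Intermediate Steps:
$I{\left(X,C \right)} = 0$
$W = - \frac{96}{49}$ ($W = \frac{4}{-2 + \frac{1}{-24}} = \frac{4}{-2 - \frac{1}{24}} = \frac{4}{- \frac{49}{24}} = 4 \left(- \frac{24}{49}\right) = - \frac{96}{49} \approx -1.9592$)
$w{\left(l \right)} = l^{2}$ ($w{\left(l \right)} = \left(l + 0\right) l = l l = l^{2}$)
$b{\left(Z,D \right)} = -2 + 4 Z^{2}$ ($b{\left(Z,D \right)} = -2 + \left(Z + Z\right)^{2} = -2 + \left(2 Z\right)^{2} = -2 + 4 Z^{2}$)
$- 29 b{\left(w{\left(-6 \right)},W \right)} = - 29 \left(-2 + 4 \left(\left(-6\right)^{2}\right)^{2}\right) = - 29 \left(-2 + 4 \cdot 36^{2}\right) = - 29 \left(-2 + 4 \cdot 1296\right) = - 29 \left(-2 + 5184\right) = \left(-29\right) 5182 = -150278$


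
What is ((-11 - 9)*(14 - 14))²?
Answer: 0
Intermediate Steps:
((-11 - 9)*(14 - 14))² = (-20*0)² = 0² = 0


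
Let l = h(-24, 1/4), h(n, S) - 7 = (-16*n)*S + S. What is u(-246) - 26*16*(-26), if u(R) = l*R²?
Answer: 6259093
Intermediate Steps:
h(n, S) = 7 + S - 16*S*n (h(n, S) = 7 + ((-16*n)*S + S) = 7 + (-16*S*n + S) = 7 + (S - 16*S*n) = 7 + S - 16*S*n)
l = 413/4 (l = 7 + 1/4 - 16*(-24)/4 = 7 + ¼ - 16*¼*(-24) = 7 + ¼ + 96 = 413/4 ≈ 103.25)
u(R) = 413*R²/4
u(-246) - 26*16*(-26) = (413/4)*(-246)² - 26*16*(-26) = (413/4)*60516 - 416*(-26) = 6248277 - 1*(-10816) = 6248277 + 10816 = 6259093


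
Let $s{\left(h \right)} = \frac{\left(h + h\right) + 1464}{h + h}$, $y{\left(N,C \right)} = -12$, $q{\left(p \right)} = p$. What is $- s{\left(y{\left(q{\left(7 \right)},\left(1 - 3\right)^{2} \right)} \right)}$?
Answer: $60$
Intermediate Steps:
$s{\left(h \right)} = \frac{1464 + 2 h}{2 h}$ ($s{\left(h \right)} = \frac{2 h + 1464}{2 h} = \left(1464 + 2 h\right) \frac{1}{2 h} = \frac{1464 + 2 h}{2 h}$)
$- s{\left(y{\left(q{\left(7 \right)},\left(1 - 3\right)^{2} \right)} \right)} = - \frac{732 - 12}{-12} = - \frac{\left(-1\right) 720}{12} = \left(-1\right) \left(-60\right) = 60$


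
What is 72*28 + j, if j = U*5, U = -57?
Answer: 1731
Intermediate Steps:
j = -285 (j = -57*5 = -285)
72*28 + j = 72*28 - 285 = 2016 - 285 = 1731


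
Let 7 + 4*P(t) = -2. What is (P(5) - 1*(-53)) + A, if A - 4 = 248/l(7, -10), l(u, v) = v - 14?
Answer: 533/12 ≈ 44.417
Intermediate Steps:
l(u, v) = -14 + v
P(t) = -9/4 (P(t) = -7/4 + (¼)*(-2) = -7/4 - ½ = -9/4)
A = -19/3 (A = 4 + 248/(-14 - 10) = 4 + 248/(-24) = 4 + 248*(-1/24) = 4 - 31/3 = -19/3 ≈ -6.3333)
(P(5) - 1*(-53)) + A = (-9/4 - 1*(-53)) - 19/3 = (-9/4 + 53) - 19/3 = 203/4 - 19/3 = 533/12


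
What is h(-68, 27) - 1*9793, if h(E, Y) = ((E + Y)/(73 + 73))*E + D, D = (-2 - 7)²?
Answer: -707582/73 ≈ -9692.9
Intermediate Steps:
D = 81 (D = (-9)² = 81)
h(E, Y) = 81 + E*(E/146 + Y/146) (h(E, Y) = ((E + Y)/(73 + 73))*E + 81 = ((E + Y)/146)*E + 81 = ((E + Y)*(1/146))*E + 81 = (E/146 + Y/146)*E + 81 = E*(E/146 + Y/146) + 81 = 81 + E*(E/146 + Y/146))
h(-68, 27) - 1*9793 = (81 + (1/146)*(-68)² + (1/146)*(-68)*27) - 1*9793 = (81 + (1/146)*4624 - 918/73) - 9793 = (81 + 2312/73 - 918/73) - 9793 = 7307/73 - 9793 = -707582/73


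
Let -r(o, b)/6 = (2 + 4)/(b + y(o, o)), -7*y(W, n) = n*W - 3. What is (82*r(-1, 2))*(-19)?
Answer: 49077/2 ≈ 24539.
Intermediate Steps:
y(W, n) = 3/7 - W*n/7 (y(W, n) = -(n*W - 3)/7 = -(W*n - 3)/7 = -(-3 + W*n)/7 = 3/7 - W*n/7)
r(o, b) = -36/(3/7 + b - o²/7) (r(o, b) = -6*(2 + 4)/(b + (3/7 - o*o/7)) = -36/(b + (3/7 - o²/7)) = -36/(3/7 + b - o²/7))
(82*r(-1, 2))*(-19) = (82*(-252/(3 - 1*(-1)² + 7*2)))*(-19) = (82*(-252/(3 - 1*1 + 14)))*(-19) = (82*(-252/(3 - 1 + 14)))*(-19) = (82*(-252/16))*(-19) = (82*(-252*1/16))*(-19) = (82*(-63/4))*(-19) = -2583/2*(-19) = 49077/2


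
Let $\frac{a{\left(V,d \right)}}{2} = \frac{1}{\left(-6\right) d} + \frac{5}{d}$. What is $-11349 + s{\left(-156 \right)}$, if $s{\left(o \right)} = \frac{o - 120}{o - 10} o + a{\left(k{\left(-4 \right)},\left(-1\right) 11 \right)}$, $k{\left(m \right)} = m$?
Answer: $- \frac{31797742}{2739} \approx -11609.0$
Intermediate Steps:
$a{\left(V,d \right)} = \frac{29}{3 d}$ ($a{\left(V,d \right)} = 2 \left(\frac{1}{\left(-6\right) d} + \frac{5}{d}\right) = 2 \left(- \frac{1}{6 d} + \frac{5}{d}\right) = 2 \frac{29}{6 d} = \frac{29}{3 d}$)
$s{\left(o \right)} = - \frac{29}{33} + \frac{o \left(-120 + o\right)}{-10 + o}$ ($s{\left(o \right)} = \frac{o - 120}{o - 10} o + \frac{29}{3 \left(\left(-1\right) 11\right)} = \frac{-120 + o}{-10 + o} o + \frac{29}{3 \left(-11\right)} = \frac{-120 + o}{-10 + o} o + \frac{29}{3} \left(- \frac{1}{11}\right) = \frac{o \left(-120 + o\right)}{-10 + o} - \frac{29}{33} = - \frac{29}{33} + \frac{o \left(-120 + o\right)}{-10 + o}$)
$-11349 + s{\left(-156 \right)} = -11349 + \frac{290 - -622284 + 33 \left(-156\right)^{2}}{33 \left(-10 - 156\right)} = -11349 + \frac{290 + 622284 + 33 \cdot 24336}{33 \left(-166\right)} = -11349 + \frac{1}{33} \left(- \frac{1}{166}\right) \left(290 + 622284 + 803088\right) = -11349 + \frac{1}{33} \left(- \frac{1}{166}\right) 1425662 = -11349 - \frac{712831}{2739} = - \frac{31797742}{2739}$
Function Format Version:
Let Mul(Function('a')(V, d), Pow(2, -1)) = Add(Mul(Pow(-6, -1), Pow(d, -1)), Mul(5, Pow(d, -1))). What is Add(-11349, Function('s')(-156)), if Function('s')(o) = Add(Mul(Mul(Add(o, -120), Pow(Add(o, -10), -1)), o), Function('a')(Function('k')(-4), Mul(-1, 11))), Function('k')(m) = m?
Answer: Rational(-31797742, 2739) ≈ -11609.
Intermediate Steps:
Function('a')(V, d) = Mul(Rational(29, 3), Pow(d, -1)) (Function('a')(V, d) = Mul(2, Add(Mul(Pow(-6, -1), Pow(d, -1)), Mul(5, Pow(d, -1)))) = Mul(2, Add(Mul(Rational(-1, 6), Pow(d, -1)), Mul(5, Pow(d, -1)))) = Mul(2, Mul(Rational(29, 6), Pow(d, -1))) = Mul(Rational(29, 3), Pow(d, -1)))
Function('s')(o) = Add(Rational(-29, 33), Mul(o, Pow(Add(-10, o), -1), Add(-120, o))) (Function('s')(o) = Add(Mul(Mul(Add(o, -120), Pow(Add(o, -10), -1)), o), Mul(Rational(29, 3), Pow(Mul(-1, 11), -1))) = Add(Mul(Mul(Add(-120, o), Pow(Add(-10, o), -1)), o), Mul(Rational(29, 3), Pow(-11, -1))) = Add(Mul(Mul(Pow(Add(-10, o), -1), Add(-120, o)), o), Mul(Rational(29, 3), Rational(-1, 11))) = Add(Mul(o, Pow(Add(-10, o), -1), Add(-120, o)), Rational(-29, 33)) = Add(Rational(-29, 33), Mul(o, Pow(Add(-10, o), -1), Add(-120, o))))
Add(-11349, Function('s')(-156)) = Add(-11349, Mul(Rational(1, 33), Pow(Add(-10, -156), -1), Add(290, Mul(-3989, -156), Mul(33, Pow(-156, 2))))) = Add(-11349, Mul(Rational(1, 33), Pow(-166, -1), Add(290, 622284, Mul(33, 24336)))) = Add(-11349, Mul(Rational(1, 33), Rational(-1, 166), Add(290, 622284, 803088))) = Add(-11349, Mul(Rational(1, 33), Rational(-1, 166), 1425662)) = Add(-11349, Rational(-712831, 2739)) = Rational(-31797742, 2739)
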